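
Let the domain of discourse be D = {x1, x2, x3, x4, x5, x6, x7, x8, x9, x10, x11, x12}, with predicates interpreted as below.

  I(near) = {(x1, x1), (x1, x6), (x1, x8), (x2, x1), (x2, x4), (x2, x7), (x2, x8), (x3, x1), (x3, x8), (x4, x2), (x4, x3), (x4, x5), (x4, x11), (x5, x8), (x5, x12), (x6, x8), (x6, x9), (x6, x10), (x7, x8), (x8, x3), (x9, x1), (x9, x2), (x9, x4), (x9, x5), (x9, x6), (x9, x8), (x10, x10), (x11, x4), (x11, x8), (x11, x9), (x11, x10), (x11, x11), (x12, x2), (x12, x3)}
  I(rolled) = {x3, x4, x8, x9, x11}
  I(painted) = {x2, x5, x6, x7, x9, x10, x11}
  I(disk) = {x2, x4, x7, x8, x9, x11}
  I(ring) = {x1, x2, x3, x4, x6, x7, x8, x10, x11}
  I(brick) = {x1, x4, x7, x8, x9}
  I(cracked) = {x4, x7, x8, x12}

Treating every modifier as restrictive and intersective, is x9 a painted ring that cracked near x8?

no

⟦that cracked⟧ = ⟦cracked⟧ = {x4, x7, x8, x12}
⟦near x8⟧ = {x : ⟨x, x8⟩ ∈ ⟦near⟧} = {x1, x2, x3, x5, x6, x7, x9, x11}
⟦ring⟧ = {x1, x2, x3, x4, x6, x7, x8, x10, x11}
… ∩ ⟦that cracked⟧ = {x1, x2, x3, x4, x6, x7, x8, x10, x11} ∩ {x4, x7, x8, x12} = {x4, x7, x8}
… ∩ ⟦near x8⟧ = {x4, x7, x8} ∩ {x1, x2, x3, x5, x6, x7, x9, x11} = {x7}
… ∩ ⟦painted⟧ = {x7} ∩ {x2, x5, x6, x7, x9, x10, x11} = {x7}
⟦painted ring that cracked near x8⟧ = {x7}; x9 ∉ this set.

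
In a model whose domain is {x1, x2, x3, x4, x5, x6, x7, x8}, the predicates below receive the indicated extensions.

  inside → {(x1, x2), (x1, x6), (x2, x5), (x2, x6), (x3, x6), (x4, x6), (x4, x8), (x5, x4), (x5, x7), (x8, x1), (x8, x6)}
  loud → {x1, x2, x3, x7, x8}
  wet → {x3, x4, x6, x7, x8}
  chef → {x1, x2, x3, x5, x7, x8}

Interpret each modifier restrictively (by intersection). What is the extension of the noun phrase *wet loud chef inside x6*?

{x3, x8}

⟦inside x6⟧ = {x : ⟨x, x6⟩ ∈ ⟦inside⟧} = {x1, x2, x3, x4, x8}
⟦chef⟧ = {x1, x2, x3, x5, x7, x8}
… ∩ ⟦inside x6⟧ = {x1, x2, x3, x5, x7, x8} ∩ {x1, x2, x3, x4, x8} = {x1, x2, x3, x8}
… ∩ ⟦wet⟧ = {x1, x2, x3, x8} ∩ {x3, x4, x6, x7, x8} = {x3, x8}
… ∩ ⟦loud⟧ = {x3, x8} ∩ {x1, x2, x3, x7, x8} = {x3, x8}
So ⟦wet loud chef inside x6⟧ = {x3, x8}.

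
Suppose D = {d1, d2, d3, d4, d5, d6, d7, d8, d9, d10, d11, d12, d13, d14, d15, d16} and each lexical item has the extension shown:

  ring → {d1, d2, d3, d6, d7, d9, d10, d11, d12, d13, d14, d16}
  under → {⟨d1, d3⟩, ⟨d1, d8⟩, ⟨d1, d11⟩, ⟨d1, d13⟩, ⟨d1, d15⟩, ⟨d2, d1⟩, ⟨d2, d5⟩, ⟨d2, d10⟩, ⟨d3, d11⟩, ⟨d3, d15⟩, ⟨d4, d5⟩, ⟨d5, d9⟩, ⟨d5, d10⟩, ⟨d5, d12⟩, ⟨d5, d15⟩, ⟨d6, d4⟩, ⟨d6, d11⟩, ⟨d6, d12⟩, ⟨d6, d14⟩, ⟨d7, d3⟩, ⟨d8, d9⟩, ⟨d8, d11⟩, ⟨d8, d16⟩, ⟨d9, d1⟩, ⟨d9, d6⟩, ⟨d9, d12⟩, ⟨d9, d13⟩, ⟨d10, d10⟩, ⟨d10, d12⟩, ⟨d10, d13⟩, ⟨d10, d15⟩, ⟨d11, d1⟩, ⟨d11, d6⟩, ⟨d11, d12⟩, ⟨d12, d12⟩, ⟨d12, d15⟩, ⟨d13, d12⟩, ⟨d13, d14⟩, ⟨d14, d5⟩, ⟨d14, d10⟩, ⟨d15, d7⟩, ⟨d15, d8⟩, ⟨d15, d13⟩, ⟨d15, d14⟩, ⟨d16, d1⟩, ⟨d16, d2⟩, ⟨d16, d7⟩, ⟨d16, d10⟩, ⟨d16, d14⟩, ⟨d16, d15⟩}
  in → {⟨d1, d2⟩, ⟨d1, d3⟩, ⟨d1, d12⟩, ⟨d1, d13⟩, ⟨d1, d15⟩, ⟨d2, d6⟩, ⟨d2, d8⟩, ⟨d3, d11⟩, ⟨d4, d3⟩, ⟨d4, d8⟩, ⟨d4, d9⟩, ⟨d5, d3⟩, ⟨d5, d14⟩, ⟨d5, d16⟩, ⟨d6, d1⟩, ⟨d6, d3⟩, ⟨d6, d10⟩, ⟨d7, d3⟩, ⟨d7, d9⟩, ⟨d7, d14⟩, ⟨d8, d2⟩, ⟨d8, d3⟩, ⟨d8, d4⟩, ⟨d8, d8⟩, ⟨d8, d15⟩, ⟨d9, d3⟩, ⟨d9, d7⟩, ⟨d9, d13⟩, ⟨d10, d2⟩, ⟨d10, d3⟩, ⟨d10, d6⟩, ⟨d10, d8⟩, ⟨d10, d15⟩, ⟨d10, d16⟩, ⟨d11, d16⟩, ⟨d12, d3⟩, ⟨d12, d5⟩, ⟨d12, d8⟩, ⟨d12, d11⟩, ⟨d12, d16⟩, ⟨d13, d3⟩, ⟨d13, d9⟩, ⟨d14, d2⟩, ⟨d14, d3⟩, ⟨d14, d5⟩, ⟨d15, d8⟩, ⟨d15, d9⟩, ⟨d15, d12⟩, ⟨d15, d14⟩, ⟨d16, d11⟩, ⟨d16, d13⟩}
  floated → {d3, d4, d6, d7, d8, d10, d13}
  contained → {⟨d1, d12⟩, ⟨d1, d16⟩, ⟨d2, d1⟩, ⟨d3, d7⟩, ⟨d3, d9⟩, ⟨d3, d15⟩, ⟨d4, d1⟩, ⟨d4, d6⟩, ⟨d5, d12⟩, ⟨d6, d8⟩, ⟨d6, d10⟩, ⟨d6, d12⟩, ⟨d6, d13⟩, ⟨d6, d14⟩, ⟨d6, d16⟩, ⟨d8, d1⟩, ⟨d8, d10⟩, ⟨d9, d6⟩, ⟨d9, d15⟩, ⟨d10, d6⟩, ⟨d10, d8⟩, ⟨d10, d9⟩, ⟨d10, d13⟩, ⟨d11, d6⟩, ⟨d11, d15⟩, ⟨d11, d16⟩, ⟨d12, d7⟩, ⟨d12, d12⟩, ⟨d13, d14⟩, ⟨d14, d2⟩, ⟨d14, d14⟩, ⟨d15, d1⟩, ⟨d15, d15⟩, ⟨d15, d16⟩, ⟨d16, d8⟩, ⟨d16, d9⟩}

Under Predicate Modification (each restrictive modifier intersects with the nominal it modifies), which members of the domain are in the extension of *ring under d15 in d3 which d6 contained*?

{d10, d12}

⟦under d15⟧ = {x : ⟨x, d15⟩ ∈ ⟦under⟧} = {d1, d3, d5, d10, d12, d16}
⟦in d3⟧ = {x : ⟨x, d3⟩ ∈ ⟦in⟧} = {d1, d4, d5, d6, d7, d8, d9, d10, d12, d13, d14}
⟦which d6 contained⟧ = {x : ⟨d6, x⟩ ∈ ⟦contained⟧} = {d8, d10, d12, d13, d14, d16}
⟦ring⟧ = {d1, d2, d3, d6, d7, d9, d10, d11, d12, d13, d14, d16}
… ∩ ⟦under d15⟧ = {d1, d2, d3, d6, d7, d9, d10, d11, d12, d13, d14, d16} ∩ {d1, d3, d5, d10, d12, d16} = {d1, d3, d10, d12, d16}
… ∩ ⟦in d3⟧ = {d1, d3, d10, d12, d16} ∩ {d1, d4, d5, d6, d7, d8, d9, d10, d12, d13, d14} = {d1, d10, d12}
… ∩ ⟦which d6 contained⟧ = {d1, d10, d12} ∩ {d8, d10, d12, d13, d14, d16} = {d10, d12}
So ⟦ring under d15 in d3 which d6 contained⟧ = {d10, d12}.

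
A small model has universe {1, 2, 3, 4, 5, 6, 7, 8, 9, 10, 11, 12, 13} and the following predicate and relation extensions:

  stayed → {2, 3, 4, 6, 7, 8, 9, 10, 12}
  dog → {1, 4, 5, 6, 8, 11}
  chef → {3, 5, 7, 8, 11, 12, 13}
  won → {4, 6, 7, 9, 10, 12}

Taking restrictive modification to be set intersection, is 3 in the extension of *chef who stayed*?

⟦who stayed⟧ = ⟦stayed⟧ = {2, 3, 4, 6, 7, 8, 9, 10, 12}
⟦chef⟧ = {3, 5, 7, 8, 11, 12, 13}
… ∩ ⟦who stayed⟧ = {3, 5, 7, 8, 11, 12, 13} ∩ {2, 3, 4, 6, 7, 8, 9, 10, 12} = {3, 7, 8, 12}
⟦chef who stayed⟧ = {3, 7, 8, 12}; 3 ∈ this set.

yes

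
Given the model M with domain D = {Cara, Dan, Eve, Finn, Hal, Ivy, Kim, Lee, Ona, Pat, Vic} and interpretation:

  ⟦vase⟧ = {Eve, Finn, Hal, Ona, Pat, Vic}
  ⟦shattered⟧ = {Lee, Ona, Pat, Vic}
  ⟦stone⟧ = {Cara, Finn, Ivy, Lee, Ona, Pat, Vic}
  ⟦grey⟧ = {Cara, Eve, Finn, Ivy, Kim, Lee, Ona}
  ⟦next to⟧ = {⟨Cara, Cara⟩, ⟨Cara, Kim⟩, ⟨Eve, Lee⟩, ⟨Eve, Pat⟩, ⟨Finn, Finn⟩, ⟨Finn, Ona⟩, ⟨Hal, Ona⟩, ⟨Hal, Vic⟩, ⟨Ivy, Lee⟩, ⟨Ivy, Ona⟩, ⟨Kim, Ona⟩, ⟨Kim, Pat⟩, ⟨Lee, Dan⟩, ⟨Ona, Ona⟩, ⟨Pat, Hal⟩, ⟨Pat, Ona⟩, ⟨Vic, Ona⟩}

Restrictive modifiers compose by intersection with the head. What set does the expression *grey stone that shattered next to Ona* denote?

⟦that shattered⟧ = ⟦shattered⟧ = {Lee, Ona, Pat, Vic}
⟦next to Ona⟧ = {x : ⟨x, Ona⟩ ∈ ⟦next to⟧} = {Finn, Hal, Ivy, Kim, Ona, Pat, Vic}
⟦stone⟧ = {Cara, Finn, Ivy, Lee, Ona, Pat, Vic}
… ∩ ⟦that shattered⟧ = {Cara, Finn, Ivy, Lee, Ona, Pat, Vic} ∩ {Lee, Ona, Pat, Vic} = {Lee, Ona, Pat, Vic}
… ∩ ⟦next to Ona⟧ = {Lee, Ona, Pat, Vic} ∩ {Finn, Hal, Ivy, Kim, Ona, Pat, Vic} = {Ona, Pat, Vic}
… ∩ ⟦grey⟧ = {Ona, Pat, Vic} ∩ {Cara, Eve, Finn, Ivy, Kim, Lee, Ona} = {Ona}
So ⟦grey stone that shattered next to Ona⟧ = {Ona}.

{Ona}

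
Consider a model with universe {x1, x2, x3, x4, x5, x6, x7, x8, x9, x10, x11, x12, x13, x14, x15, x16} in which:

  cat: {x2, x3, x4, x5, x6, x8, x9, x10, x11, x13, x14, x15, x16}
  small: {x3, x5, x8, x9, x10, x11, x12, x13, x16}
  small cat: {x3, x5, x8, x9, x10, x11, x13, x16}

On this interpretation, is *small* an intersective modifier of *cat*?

yes

⟦small⟧ ∩ ⟦cat⟧ = {x3, x5, x8, x9, x10, x11, x12, x13, x16} ∩ {x2, x3, x4, x5, x6, x8, x9, x10, x11, x13, x14, x15, x16} = {x3, x5, x8, x9, x10, x11, x13, x16}
Observed ⟦small cat⟧ = {x3, x5, x8, x9, x10, x11, x13, x16}.
These coincide, so the modifier is intersective here.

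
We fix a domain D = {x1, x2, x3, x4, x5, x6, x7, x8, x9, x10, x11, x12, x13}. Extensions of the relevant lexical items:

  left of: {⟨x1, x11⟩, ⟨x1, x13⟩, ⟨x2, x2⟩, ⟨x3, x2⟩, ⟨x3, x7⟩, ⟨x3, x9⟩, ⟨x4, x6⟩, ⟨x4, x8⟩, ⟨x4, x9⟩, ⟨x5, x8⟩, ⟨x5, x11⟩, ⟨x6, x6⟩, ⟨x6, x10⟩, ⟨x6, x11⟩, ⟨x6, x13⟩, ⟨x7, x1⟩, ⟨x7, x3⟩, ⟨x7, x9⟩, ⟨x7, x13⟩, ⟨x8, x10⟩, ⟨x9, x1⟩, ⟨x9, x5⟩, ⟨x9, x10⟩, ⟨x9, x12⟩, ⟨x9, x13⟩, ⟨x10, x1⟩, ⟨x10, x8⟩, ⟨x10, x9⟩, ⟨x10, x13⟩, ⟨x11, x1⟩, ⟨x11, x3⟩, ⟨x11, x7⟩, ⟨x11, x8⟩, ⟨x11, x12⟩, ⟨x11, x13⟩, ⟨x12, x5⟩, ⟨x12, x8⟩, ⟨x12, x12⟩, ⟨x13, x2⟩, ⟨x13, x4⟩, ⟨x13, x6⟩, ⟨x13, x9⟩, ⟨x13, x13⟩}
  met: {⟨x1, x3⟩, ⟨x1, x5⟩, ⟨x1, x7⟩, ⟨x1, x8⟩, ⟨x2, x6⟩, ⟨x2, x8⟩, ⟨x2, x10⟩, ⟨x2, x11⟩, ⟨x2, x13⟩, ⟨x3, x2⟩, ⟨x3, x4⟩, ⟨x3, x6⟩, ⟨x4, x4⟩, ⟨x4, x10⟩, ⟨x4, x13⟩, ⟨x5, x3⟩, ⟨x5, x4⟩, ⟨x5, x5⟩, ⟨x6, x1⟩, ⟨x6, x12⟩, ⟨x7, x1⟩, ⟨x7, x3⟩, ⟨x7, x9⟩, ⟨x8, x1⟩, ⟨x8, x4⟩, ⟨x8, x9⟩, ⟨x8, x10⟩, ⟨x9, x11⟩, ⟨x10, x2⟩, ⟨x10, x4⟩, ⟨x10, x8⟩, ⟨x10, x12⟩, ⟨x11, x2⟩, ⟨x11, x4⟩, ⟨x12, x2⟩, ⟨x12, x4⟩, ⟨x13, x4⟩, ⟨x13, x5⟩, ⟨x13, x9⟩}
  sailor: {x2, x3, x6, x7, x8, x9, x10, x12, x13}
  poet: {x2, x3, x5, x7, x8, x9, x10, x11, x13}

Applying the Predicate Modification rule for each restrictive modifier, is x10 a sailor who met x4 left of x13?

yes

⟦who met x4⟧ = {x : ⟨x, x4⟩ ∈ ⟦met⟧} = {x3, x4, x5, x8, x10, x11, x12, x13}
⟦left of x13⟧ = {x : ⟨x, x13⟩ ∈ ⟦left of⟧} = {x1, x6, x7, x9, x10, x11, x13}
⟦sailor⟧ = {x2, x3, x6, x7, x8, x9, x10, x12, x13}
… ∩ ⟦who met x4⟧ = {x2, x3, x6, x7, x8, x9, x10, x12, x13} ∩ {x3, x4, x5, x8, x10, x11, x12, x13} = {x3, x8, x10, x12, x13}
… ∩ ⟦left of x13⟧ = {x3, x8, x10, x12, x13} ∩ {x1, x6, x7, x9, x10, x11, x13} = {x10, x13}
⟦sailor who met x4 left of x13⟧ = {x10, x13}; x10 ∈ this set.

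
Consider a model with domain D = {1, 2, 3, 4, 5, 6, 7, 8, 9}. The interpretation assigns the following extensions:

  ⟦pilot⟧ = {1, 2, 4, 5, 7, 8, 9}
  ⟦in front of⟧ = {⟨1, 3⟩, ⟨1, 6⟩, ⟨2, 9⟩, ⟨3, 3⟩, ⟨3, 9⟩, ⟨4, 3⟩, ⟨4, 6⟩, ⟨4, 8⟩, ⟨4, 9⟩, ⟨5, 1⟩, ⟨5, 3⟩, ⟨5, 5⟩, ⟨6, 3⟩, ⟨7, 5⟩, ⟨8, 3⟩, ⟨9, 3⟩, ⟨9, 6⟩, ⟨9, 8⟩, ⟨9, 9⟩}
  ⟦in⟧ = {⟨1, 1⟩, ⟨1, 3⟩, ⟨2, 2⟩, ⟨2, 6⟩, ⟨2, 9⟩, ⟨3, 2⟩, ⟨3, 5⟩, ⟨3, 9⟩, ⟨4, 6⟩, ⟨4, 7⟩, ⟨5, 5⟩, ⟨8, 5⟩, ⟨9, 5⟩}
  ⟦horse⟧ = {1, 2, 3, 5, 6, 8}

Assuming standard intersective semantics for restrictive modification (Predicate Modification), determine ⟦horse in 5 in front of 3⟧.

⟦in 5⟧ = {x : ⟨x, 5⟩ ∈ ⟦in⟧} = {3, 5, 8, 9}
⟦in front of 3⟧ = {x : ⟨x, 3⟩ ∈ ⟦in front of⟧} = {1, 3, 4, 5, 6, 8, 9}
⟦horse⟧ = {1, 2, 3, 5, 6, 8}
… ∩ ⟦in 5⟧ = {1, 2, 3, 5, 6, 8} ∩ {3, 5, 8, 9} = {3, 5, 8}
… ∩ ⟦in front of 3⟧ = {3, 5, 8} ∩ {1, 3, 4, 5, 6, 8, 9} = {3, 5, 8}
So ⟦horse in 5 in front of 3⟧ = {3, 5, 8}.

{3, 5, 8}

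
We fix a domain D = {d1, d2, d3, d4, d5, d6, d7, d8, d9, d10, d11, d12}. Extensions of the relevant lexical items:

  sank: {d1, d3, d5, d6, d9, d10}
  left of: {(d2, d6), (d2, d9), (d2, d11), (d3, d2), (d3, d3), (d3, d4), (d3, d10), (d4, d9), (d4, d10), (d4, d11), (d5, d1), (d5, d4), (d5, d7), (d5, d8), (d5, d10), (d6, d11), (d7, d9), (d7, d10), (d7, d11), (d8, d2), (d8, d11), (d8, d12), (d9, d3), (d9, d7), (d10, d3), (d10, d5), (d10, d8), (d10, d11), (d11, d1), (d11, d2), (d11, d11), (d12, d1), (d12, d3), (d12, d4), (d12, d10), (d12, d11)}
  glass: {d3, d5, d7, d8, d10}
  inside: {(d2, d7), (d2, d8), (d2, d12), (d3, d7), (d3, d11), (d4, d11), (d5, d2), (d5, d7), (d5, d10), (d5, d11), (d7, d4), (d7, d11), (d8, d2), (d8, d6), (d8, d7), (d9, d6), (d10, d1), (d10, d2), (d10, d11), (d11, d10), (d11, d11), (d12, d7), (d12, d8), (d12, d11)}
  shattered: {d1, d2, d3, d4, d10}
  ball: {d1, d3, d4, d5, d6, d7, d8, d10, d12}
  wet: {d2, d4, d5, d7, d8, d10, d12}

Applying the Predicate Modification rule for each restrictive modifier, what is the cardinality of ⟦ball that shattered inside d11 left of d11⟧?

2

⟦that shattered⟧ = ⟦shattered⟧ = {d1, d2, d3, d4, d10}
⟦inside d11⟧ = {x : ⟨x, d11⟩ ∈ ⟦inside⟧} = {d3, d4, d5, d7, d10, d11, d12}
⟦left of d11⟧ = {x : ⟨x, d11⟩ ∈ ⟦left of⟧} = {d2, d4, d6, d7, d8, d10, d11, d12}
⟦ball⟧ = {d1, d3, d4, d5, d6, d7, d8, d10, d12}
… ∩ ⟦that shattered⟧ = {d1, d3, d4, d5, d6, d7, d8, d10, d12} ∩ {d1, d2, d3, d4, d10} = {d1, d3, d4, d10}
… ∩ ⟦inside d11⟧ = {d1, d3, d4, d10} ∩ {d3, d4, d5, d7, d10, d11, d12} = {d3, d4, d10}
… ∩ ⟦left of d11⟧ = {d3, d4, d10} ∩ {d2, d4, d6, d7, d8, d10, d11, d12} = {d4, d10}
⟦ball that shattered inside d11 left of d11⟧ = {d4, d10}, so the cardinality is 2.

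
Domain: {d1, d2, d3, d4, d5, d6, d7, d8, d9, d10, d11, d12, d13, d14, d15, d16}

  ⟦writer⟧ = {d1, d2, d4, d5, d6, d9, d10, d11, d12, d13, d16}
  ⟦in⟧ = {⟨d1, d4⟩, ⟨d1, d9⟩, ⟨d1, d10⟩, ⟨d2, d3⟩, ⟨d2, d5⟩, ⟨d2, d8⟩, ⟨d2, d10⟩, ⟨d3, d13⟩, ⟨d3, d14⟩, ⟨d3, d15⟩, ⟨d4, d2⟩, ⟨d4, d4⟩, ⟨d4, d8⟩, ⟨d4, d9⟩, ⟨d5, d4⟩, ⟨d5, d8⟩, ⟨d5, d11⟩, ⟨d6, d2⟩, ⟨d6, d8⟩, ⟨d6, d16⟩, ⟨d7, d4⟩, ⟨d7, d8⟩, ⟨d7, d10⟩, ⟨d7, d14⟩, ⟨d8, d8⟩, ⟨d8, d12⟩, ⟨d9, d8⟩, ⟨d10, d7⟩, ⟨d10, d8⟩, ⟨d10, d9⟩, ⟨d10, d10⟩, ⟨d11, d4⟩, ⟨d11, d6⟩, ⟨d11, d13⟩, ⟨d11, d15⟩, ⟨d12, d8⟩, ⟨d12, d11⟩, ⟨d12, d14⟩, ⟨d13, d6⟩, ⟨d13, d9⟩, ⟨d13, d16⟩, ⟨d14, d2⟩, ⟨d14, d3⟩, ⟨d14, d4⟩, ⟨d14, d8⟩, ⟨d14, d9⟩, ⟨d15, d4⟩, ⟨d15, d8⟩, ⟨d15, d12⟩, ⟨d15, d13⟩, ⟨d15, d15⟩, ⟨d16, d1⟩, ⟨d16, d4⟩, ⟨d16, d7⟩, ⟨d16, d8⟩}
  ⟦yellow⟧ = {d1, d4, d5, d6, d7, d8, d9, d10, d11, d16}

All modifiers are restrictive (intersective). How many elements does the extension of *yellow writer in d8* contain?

6

⟦in d8⟧ = {x : ⟨x, d8⟩ ∈ ⟦in⟧} = {d2, d4, d5, d6, d7, d8, d9, d10, d12, d14, d15, d16}
⟦writer⟧ = {d1, d2, d4, d5, d6, d9, d10, d11, d12, d13, d16}
… ∩ ⟦in d8⟧ = {d1, d2, d4, d5, d6, d9, d10, d11, d12, d13, d16} ∩ {d2, d4, d5, d6, d7, d8, d9, d10, d12, d14, d15, d16} = {d2, d4, d5, d6, d9, d10, d12, d16}
… ∩ ⟦yellow⟧ = {d2, d4, d5, d6, d9, d10, d12, d16} ∩ {d1, d4, d5, d6, d7, d8, d9, d10, d11, d16} = {d4, d5, d6, d9, d10, d16}
⟦yellow writer in d8⟧ = {d4, d5, d6, d9, d10, d16}, so the cardinality is 6.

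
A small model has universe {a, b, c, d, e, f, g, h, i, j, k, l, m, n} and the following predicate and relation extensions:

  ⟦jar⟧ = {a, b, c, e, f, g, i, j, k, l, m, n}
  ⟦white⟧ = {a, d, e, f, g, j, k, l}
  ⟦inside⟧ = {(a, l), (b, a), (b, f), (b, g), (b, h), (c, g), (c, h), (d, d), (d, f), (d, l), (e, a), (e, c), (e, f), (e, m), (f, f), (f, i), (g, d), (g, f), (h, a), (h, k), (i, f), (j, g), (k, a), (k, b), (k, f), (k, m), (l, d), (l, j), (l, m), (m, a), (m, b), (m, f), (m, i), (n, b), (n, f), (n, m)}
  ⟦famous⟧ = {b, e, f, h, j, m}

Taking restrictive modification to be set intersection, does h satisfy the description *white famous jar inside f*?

no

⟦inside f⟧ = {x : ⟨x, f⟩ ∈ ⟦inside⟧} = {b, d, e, f, g, i, k, m, n}
⟦jar⟧ = {a, b, c, e, f, g, i, j, k, l, m, n}
… ∩ ⟦inside f⟧ = {a, b, c, e, f, g, i, j, k, l, m, n} ∩ {b, d, e, f, g, i, k, m, n} = {b, e, f, g, i, k, m, n}
… ∩ ⟦white⟧ = {b, e, f, g, i, k, m, n} ∩ {a, d, e, f, g, j, k, l} = {e, f, g, k}
… ∩ ⟦famous⟧ = {e, f, g, k} ∩ {b, e, f, h, j, m} = {e, f}
⟦white famous jar inside f⟧ = {e, f}; h ∉ this set.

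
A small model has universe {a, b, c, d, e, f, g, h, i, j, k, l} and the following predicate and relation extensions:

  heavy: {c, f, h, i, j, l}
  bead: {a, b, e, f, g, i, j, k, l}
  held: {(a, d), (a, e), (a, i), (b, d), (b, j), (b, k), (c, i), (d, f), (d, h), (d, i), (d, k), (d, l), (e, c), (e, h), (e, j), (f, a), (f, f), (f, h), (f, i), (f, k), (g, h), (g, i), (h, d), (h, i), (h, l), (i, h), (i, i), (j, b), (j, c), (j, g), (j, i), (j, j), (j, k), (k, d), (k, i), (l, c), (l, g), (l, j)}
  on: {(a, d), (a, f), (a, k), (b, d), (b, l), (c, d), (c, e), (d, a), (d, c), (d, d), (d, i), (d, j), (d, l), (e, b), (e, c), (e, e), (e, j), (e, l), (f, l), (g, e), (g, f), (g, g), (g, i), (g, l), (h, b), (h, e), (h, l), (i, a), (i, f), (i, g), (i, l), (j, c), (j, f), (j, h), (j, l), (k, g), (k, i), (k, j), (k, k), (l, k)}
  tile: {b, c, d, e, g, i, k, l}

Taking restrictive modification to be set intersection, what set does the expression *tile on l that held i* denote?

{d, g, i}

⟦on l⟧ = {x : ⟨x, l⟩ ∈ ⟦on⟧} = {b, d, e, f, g, h, i, j}
⟦that held i⟧ = {x : ⟨x, i⟩ ∈ ⟦held⟧} = {a, c, d, f, g, h, i, j, k}
⟦tile⟧ = {b, c, d, e, g, i, k, l}
… ∩ ⟦on l⟧ = {b, c, d, e, g, i, k, l} ∩ {b, d, e, f, g, h, i, j} = {b, d, e, g, i}
… ∩ ⟦that held i⟧ = {b, d, e, g, i} ∩ {a, c, d, f, g, h, i, j, k} = {d, g, i}
So ⟦tile on l that held i⟧ = {d, g, i}.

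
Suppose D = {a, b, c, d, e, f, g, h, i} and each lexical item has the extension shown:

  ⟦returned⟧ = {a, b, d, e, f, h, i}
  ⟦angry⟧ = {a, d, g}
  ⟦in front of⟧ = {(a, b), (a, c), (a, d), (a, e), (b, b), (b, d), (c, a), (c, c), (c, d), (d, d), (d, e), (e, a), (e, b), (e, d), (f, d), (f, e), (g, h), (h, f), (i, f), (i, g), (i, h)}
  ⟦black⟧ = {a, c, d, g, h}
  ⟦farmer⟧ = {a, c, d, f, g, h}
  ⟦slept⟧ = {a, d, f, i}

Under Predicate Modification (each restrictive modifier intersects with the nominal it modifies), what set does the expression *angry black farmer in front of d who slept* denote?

⟦in front of d⟧ = {x : ⟨x, d⟩ ∈ ⟦in front of⟧} = {a, b, c, d, e, f}
⟦who slept⟧ = ⟦slept⟧ = {a, d, f, i}
⟦farmer⟧ = {a, c, d, f, g, h}
… ∩ ⟦in front of d⟧ = {a, c, d, f, g, h} ∩ {a, b, c, d, e, f} = {a, c, d, f}
… ∩ ⟦who slept⟧ = {a, c, d, f} ∩ {a, d, f, i} = {a, d, f}
… ∩ ⟦angry⟧ = {a, d, f} ∩ {a, d, g} = {a, d}
… ∩ ⟦black⟧ = {a, d} ∩ {a, c, d, g, h} = {a, d}
So ⟦angry black farmer in front of d who slept⟧ = {a, d}.

{a, d}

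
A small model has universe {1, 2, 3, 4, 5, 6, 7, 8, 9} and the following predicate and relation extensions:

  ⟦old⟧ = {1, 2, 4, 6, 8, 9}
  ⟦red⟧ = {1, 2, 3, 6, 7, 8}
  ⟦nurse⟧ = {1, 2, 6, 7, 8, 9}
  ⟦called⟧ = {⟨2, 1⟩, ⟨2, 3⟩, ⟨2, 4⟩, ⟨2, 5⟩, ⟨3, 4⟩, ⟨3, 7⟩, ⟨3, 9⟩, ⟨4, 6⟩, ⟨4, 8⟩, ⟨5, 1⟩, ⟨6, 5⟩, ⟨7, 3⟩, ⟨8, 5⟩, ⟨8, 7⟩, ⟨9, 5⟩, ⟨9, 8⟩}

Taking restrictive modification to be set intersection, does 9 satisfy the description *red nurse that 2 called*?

no

⟦that 2 called⟧ = {x : ⟨2, x⟩ ∈ ⟦called⟧} = {1, 3, 4, 5}
⟦nurse⟧ = {1, 2, 6, 7, 8, 9}
… ∩ ⟦that 2 called⟧ = {1, 2, 6, 7, 8, 9} ∩ {1, 3, 4, 5} = {1}
… ∩ ⟦red⟧ = {1} ∩ {1, 2, 3, 6, 7, 8} = {1}
⟦red nurse that 2 called⟧ = {1}; 9 ∉ this set.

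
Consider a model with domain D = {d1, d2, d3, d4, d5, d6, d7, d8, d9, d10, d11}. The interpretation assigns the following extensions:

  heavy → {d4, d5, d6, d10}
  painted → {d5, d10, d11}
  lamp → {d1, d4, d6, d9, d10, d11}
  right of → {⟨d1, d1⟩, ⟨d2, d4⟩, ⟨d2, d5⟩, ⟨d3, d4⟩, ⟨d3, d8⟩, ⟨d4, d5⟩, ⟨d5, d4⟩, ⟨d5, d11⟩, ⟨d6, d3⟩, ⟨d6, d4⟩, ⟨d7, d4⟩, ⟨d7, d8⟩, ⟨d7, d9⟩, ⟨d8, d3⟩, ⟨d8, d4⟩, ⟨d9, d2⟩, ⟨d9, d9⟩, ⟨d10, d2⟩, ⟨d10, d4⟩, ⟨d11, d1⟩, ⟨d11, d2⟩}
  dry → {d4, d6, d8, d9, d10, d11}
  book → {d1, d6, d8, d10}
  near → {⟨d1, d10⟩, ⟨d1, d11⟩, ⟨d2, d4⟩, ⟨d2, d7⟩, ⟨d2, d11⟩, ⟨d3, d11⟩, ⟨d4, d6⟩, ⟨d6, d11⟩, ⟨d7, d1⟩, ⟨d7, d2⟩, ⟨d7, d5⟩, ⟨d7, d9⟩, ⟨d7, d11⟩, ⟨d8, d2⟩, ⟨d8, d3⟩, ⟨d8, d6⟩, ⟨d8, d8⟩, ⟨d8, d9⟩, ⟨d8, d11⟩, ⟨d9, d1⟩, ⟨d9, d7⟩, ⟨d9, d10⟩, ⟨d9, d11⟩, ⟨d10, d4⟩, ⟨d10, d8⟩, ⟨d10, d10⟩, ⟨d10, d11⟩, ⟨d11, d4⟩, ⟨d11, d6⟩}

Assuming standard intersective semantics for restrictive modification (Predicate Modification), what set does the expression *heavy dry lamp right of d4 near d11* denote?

{d6, d10}

⟦right of d4⟧ = {x : ⟨x, d4⟩ ∈ ⟦right of⟧} = {d2, d3, d5, d6, d7, d8, d10}
⟦near d11⟧ = {x : ⟨x, d11⟩ ∈ ⟦near⟧} = {d1, d2, d3, d6, d7, d8, d9, d10}
⟦lamp⟧ = {d1, d4, d6, d9, d10, d11}
… ∩ ⟦right of d4⟧ = {d1, d4, d6, d9, d10, d11} ∩ {d2, d3, d5, d6, d7, d8, d10} = {d6, d10}
… ∩ ⟦near d11⟧ = {d6, d10} ∩ {d1, d2, d3, d6, d7, d8, d9, d10} = {d6, d10}
… ∩ ⟦heavy⟧ = {d6, d10} ∩ {d4, d5, d6, d10} = {d6, d10}
… ∩ ⟦dry⟧ = {d6, d10} ∩ {d4, d6, d8, d9, d10, d11} = {d6, d10}
So ⟦heavy dry lamp right of d4 near d11⟧ = {d6, d10}.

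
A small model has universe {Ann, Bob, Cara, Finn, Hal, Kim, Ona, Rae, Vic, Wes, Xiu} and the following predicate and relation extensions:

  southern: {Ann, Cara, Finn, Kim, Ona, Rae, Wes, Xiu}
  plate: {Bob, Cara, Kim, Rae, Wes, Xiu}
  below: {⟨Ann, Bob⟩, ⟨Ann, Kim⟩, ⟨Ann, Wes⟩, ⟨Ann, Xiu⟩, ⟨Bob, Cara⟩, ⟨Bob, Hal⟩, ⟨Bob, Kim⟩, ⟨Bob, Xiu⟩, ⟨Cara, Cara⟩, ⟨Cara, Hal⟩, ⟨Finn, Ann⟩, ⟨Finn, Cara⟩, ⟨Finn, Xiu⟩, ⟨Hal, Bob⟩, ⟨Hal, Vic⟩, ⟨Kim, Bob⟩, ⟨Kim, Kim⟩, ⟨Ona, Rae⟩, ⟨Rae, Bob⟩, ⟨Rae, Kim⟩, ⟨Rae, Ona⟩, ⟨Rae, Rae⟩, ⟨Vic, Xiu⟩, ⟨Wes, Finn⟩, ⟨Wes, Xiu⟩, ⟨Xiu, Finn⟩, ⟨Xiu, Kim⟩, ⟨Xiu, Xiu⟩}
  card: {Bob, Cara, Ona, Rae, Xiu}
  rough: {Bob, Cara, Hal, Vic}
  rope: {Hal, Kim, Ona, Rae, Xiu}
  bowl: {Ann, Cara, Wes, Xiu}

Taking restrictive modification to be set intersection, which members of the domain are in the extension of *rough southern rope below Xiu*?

{ }

⟦below Xiu⟧ = {x : ⟨x, Xiu⟩ ∈ ⟦below⟧} = {Ann, Bob, Finn, Vic, Wes, Xiu}
⟦rope⟧ = {Hal, Kim, Ona, Rae, Xiu}
… ∩ ⟦below Xiu⟧ = {Hal, Kim, Ona, Rae, Xiu} ∩ {Ann, Bob, Finn, Vic, Wes, Xiu} = {Xiu}
… ∩ ⟦rough⟧ = {Xiu} ∩ {Bob, Cara, Hal, Vic} = ∅
… ∩ ⟦southern⟧ = ∅ ∩ {Ann, Cara, Finn, Kim, Ona, Rae, Wes, Xiu} = ∅
So ⟦rough southern rope below Xiu⟧ = { }.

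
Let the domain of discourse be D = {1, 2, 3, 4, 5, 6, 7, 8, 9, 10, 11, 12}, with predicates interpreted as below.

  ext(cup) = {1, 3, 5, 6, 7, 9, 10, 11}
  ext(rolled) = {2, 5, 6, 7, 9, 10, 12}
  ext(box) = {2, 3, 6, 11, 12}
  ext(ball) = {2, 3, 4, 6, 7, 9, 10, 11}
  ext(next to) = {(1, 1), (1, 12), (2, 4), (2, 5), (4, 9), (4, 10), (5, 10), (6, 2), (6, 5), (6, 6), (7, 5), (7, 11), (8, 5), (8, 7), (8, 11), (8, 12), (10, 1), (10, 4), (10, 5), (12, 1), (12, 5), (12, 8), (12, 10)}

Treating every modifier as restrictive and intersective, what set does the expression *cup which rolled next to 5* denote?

⟦which rolled⟧ = ⟦rolled⟧ = {2, 5, 6, 7, 9, 10, 12}
⟦next to 5⟧ = {x : ⟨x, 5⟩ ∈ ⟦next to⟧} = {2, 6, 7, 8, 10, 12}
⟦cup⟧ = {1, 3, 5, 6, 7, 9, 10, 11}
… ∩ ⟦which rolled⟧ = {1, 3, 5, 6, 7, 9, 10, 11} ∩ {2, 5, 6, 7, 9, 10, 12} = {5, 6, 7, 9, 10}
… ∩ ⟦next to 5⟧ = {5, 6, 7, 9, 10} ∩ {2, 6, 7, 8, 10, 12} = {6, 7, 10}
So ⟦cup which rolled next to 5⟧ = {6, 7, 10}.

{6, 7, 10}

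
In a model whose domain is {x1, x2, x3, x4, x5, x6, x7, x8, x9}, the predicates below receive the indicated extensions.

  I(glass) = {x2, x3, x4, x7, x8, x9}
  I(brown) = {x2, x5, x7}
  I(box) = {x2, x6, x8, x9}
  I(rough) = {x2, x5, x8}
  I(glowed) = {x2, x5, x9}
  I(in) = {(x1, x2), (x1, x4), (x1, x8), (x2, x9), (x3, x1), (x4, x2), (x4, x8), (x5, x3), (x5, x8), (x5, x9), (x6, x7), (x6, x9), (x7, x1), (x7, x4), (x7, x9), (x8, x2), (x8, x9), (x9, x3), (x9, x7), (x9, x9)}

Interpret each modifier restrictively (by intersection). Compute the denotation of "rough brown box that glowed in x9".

{x2}

⟦that glowed⟧ = ⟦glowed⟧ = {x2, x5, x9}
⟦in x9⟧ = {x : ⟨x, x9⟩ ∈ ⟦in⟧} = {x2, x5, x6, x7, x8, x9}
⟦box⟧ = {x2, x6, x8, x9}
… ∩ ⟦that glowed⟧ = {x2, x6, x8, x9} ∩ {x2, x5, x9} = {x2, x9}
… ∩ ⟦in x9⟧ = {x2, x9} ∩ {x2, x5, x6, x7, x8, x9} = {x2, x9}
… ∩ ⟦rough⟧ = {x2, x9} ∩ {x2, x5, x8} = {x2}
… ∩ ⟦brown⟧ = {x2} ∩ {x2, x5, x7} = {x2}
So ⟦rough brown box that glowed in x9⟧ = {x2}.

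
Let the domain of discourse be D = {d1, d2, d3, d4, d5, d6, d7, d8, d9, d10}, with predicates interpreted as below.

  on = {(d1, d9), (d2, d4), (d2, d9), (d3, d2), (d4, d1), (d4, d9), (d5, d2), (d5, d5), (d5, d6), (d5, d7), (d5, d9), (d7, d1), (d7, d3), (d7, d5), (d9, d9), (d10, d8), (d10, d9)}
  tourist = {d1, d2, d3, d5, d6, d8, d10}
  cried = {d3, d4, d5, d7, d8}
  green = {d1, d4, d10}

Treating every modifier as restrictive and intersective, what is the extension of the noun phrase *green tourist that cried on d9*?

{ }

⟦that cried⟧ = ⟦cried⟧ = {d3, d4, d5, d7, d8}
⟦on d9⟧ = {x : ⟨x, d9⟩ ∈ ⟦on⟧} = {d1, d2, d4, d5, d9, d10}
⟦tourist⟧ = {d1, d2, d3, d5, d6, d8, d10}
… ∩ ⟦that cried⟧ = {d1, d2, d3, d5, d6, d8, d10} ∩ {d3, d4, d5, d7, d8} = {d3, d5, d8}
… ∩ ⟦on d9⟧ = {d3, d5, d8} ∩ {d1, d2, d4, d5, d9, d10} = {d5}
… ∩ ⟦green⟧ = {d5} ∩ {d1, d4, d10} = ∅
So ⟦green tourist that cried on d9⟧ = { }.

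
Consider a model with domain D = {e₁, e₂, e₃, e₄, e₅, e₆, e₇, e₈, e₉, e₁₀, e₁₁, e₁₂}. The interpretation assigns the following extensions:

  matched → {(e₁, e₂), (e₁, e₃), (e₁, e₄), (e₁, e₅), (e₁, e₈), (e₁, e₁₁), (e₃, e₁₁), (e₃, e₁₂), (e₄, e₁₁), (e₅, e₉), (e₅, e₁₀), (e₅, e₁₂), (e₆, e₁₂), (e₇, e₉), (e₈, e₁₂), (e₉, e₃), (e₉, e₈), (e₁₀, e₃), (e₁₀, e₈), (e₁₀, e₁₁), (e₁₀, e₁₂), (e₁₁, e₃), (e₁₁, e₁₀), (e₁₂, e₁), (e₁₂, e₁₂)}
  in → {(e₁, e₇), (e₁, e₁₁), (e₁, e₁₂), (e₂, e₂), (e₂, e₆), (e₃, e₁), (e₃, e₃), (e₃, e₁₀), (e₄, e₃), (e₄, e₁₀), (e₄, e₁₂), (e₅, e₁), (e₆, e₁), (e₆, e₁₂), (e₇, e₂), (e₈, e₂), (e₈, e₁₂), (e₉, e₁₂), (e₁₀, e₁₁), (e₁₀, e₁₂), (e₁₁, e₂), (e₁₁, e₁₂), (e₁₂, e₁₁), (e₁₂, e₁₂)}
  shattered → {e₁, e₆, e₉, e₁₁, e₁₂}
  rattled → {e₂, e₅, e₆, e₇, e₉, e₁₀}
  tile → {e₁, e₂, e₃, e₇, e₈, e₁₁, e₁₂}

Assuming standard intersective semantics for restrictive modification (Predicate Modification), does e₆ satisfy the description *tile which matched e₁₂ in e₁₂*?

no

⟦which matched e₁₂⟧ = {x : ⟨x, e₁₂⟩ ∈ ⟦matched⟧} = {e₃, e₅, e₆, e₈, e₁₀, e₁₂}
⟦in e₁₂⟧ = {x : ⟨x, e₁₂⟩ ∈ ⟦in⟧} = {e₁, e₄, e₆, e₈, e₉, e₁₀, e₁₁, e₁₂}
⟦tile⟧ = {e₁, e₂, e₃, e₇, e₈, e₁₁, e₁₂}
… ∩ ⟦which matched e₁₂⟧ = {e₁, e₂, e₃, e₇, e₈, e₁₁, e₁₂} ∩ {e₃, e₅, e₆, e₈, e₁₀, e₁₂} = {e₃, e₈, e₁₂}
… ∩ ⟦in e₁₂⟧ = {e₃, e₈, e₁₂} ∩ {e₁, e₄, e₆, e₈, e₉, e₁₀, e₁₁, e₁₂} = {e₈, e₁₂}
⟦tile which matched e₁₂ in e₁₂⟧ = {e₈, e₁₂}; e₆ ∉ this set.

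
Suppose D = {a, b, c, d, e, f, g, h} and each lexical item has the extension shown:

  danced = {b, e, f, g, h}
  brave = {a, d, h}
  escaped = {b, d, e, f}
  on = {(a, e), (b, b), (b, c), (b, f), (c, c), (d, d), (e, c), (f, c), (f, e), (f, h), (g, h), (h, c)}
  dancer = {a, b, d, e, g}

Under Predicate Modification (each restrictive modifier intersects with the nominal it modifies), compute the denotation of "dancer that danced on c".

⟦that danced⟧ = ⟦danced⟧ = {b, e, f, g, h}
⟦on c⟧ = {x : ⟨x, c⟩ ∈ ⟦on⟧} = {b, c, e, f, h}
⟦dancer⟧ = {a, b, d, e, g}
… ∩ ⟦that danced⟧ = {a, b, d, e, g} ∩ {b, e, f, g, h} = {b, e, g}
… ∩ ⟦on c⟧ = {b, e, g} ∩ {b, c, e, f, h} = {b, e}
So ⟦dancer that danced on c⟧ = {b, e}.

{b, e}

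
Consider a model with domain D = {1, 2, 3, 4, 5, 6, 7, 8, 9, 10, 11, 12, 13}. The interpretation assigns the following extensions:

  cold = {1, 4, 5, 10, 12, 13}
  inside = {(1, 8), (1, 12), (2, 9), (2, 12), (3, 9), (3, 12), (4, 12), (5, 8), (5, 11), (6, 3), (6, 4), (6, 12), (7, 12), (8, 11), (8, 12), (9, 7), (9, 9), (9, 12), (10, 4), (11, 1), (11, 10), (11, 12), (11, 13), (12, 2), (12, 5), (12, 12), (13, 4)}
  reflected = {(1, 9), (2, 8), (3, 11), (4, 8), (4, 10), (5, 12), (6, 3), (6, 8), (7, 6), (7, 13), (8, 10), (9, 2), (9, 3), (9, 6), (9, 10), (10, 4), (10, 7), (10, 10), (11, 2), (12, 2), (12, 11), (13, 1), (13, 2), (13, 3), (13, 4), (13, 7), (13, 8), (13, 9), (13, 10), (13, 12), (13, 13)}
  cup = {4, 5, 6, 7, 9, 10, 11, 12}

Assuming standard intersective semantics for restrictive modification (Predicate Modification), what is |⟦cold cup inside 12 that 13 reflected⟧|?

⟦inside 12⟧ = {x : ⟨x, 12⟩ ∈ ⟦inside⟧} = {1, 2, 3, 4, 6, 7, 8, 9, 11, 12}
⟦that 13 reflected⟧ = {x : ⟨13, x⟩ ∈ ⟦reflected⟧} = {1, 2, 3, 4, 7, 8, 9, 10, 12, 13}
⟦cup⟧ = {4, 5, 6, 7, 9, 10, 11, 12}
… ∩ ⟦inside 12⟧ = {4, 5, 6, 7, 9, 10, 11, 12} ∩ {1, 2, 3, 4, 6, 7, 8, 9, 11, 12} = {4, 6, 7, 9, 11, 12}
… ∩ ⟦that 13 reflected⟧ = {4, 6, 7, 9, 11, 12} ∩ {1, 2, 3, 4, 7, 8, 9, 10, 12, 13} = {4, 7, 9, 12}
… ∩ ⟦cold⟧ = {4, 7, 9, 12} ∩ {1, 4, 5, 10, 12, 13} = {4, 12}
⟦cold cup inside 12 that 13 reflected⟧ = {4, 12}, so the cardinality is 2.

2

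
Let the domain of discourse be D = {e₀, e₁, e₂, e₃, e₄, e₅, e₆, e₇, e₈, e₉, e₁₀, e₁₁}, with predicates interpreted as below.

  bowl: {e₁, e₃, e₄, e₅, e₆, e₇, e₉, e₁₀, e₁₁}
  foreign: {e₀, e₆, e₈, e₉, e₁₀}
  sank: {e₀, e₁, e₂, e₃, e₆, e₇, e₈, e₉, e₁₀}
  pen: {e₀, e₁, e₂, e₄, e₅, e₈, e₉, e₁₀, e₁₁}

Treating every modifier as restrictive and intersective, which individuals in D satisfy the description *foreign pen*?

{e₀, e₈, e₉, e₁₀}

⟦pen⟧ = {e₀, e₁, e₂, e₄, e₅, e₈, e₉, e₁₀, e₁₁}
… ∩ ⟦foreign⟧ = {e₀, e₁, e₂, e₄, e₅, e₈, e₉, e₁₀, e₁₁} ∩ {e₀, e₆, e₈, e₉, e₁₀} = {e₀, e₈, e₉, e₁₀}
So ⟦foreign pen⟧ = {e₀, e₈, e₉, e₁₀}.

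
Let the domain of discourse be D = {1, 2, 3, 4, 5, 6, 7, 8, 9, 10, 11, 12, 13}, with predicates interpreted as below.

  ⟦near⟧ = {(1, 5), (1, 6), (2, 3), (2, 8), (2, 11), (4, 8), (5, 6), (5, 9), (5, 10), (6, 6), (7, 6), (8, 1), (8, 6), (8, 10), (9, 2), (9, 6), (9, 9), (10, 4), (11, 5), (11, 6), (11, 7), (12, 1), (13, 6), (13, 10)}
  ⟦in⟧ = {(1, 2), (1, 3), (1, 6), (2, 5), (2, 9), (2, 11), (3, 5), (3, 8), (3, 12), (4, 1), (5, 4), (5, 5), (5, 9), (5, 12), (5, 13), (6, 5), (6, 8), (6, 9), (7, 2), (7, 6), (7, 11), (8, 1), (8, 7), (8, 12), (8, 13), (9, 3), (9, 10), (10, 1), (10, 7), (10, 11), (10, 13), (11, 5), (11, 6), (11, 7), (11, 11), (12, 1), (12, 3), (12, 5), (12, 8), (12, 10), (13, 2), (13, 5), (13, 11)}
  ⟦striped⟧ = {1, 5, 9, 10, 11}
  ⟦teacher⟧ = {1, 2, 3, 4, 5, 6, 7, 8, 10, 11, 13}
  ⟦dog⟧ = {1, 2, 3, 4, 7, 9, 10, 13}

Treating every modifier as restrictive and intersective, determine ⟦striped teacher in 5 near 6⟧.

⟦in 5⟧ = {x : ⟨x, 5⟩ ∈ ⟦in⟧} = {2, 3, 5, 6, 11, 12, 13}
⟦near 6⟧ = {x : ⟨x, 6⟩ ∈ ⟦near⟧} = {1, 5, 6, 7, 8, 9, 11, 13}
⟦teacher⟧ = {1, 2, 3, 4, 5, 6, 7, 8, 10, 11, 13}
… ∩ ⟦in 5⟧ = {1, 2, 3, 4, 5, 6, 7, 8, 10, 11, 13} ∩ {2, 3, 5, 6, 11, 12, 13} = {2, 3, 5, 6, 11, 13}
… ∩ ⟦near 6⟧ = {2, 3, 5, 6, 11, 13} ∩ {1, 5, 6, 7, 8, 9, 11, 13} = {5, 6, 11, 13}
… ∩ ⟦striped⟧ = {5, 6, 11, 13} ∩ {1, 5, 9, 10, 11} = {5, 11}
So ⟦striped teacher in 5 near 6⟧ = {5, 11}.

{5, 11}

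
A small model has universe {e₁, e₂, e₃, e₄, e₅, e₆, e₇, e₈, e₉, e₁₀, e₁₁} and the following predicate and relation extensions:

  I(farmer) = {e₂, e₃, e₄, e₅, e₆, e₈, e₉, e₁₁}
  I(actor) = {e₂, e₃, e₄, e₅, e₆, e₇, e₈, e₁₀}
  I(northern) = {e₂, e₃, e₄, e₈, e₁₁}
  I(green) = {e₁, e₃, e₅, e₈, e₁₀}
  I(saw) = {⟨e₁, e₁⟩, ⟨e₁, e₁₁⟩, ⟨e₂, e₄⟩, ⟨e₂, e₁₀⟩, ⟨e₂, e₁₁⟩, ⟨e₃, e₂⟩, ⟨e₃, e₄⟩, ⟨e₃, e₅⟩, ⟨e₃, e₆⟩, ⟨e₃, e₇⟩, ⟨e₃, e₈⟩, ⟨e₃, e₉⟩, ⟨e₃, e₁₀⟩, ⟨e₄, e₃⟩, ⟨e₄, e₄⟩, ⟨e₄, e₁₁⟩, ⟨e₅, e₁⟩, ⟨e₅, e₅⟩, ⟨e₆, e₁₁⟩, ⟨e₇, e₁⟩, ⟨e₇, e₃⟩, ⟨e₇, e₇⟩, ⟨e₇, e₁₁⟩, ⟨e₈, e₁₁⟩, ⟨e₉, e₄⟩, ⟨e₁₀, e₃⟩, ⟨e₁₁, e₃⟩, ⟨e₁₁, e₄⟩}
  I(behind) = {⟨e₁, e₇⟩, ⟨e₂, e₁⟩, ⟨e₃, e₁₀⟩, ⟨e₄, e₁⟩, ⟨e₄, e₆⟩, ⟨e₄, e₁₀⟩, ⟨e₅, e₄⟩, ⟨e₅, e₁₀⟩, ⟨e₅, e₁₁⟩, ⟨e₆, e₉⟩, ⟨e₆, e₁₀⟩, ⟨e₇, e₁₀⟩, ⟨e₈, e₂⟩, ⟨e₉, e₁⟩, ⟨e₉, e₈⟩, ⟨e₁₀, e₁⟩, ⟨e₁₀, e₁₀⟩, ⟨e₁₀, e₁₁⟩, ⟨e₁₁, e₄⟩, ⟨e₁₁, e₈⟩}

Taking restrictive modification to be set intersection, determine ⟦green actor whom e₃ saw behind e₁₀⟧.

{e₅, e₁₀}

⟦whom e₃ saw⟧ = {x : ⟨e₃, x⟩ ∈ ⟦saw⟧} = {e₂, e₄, e₅, e₆, e₇, e₈, e₉, e₁₀}
⟦behind e₁₀⟧ = {x : ⟨x, e₁₀⟩ ∈ ⟦behind⟧} = {e₃, e₄, e₅, e₆, e₇, e₁₀}
⟦actor⟧ = {e₂, e₃, e₄, e₅, e₆, e₇, e₈, e₁₀}
… ∩ ⟦whom e₃ saw⟧ = {e₂, e₃, e₄, e₅, e₆, e₇, e₈, e₁₀} ∩ {e₂, e₄, e₅, e₆, e₇, e₈, e₉, e₁₀} = {e₂, e₄, e₅, e₆, e₇, e₈, e₁₀}
… ∩ ⟦behind e₁₀⟧ = {e₂, e₄, e₅, e₆, e₇, e₈, e₁₀} ∩ {e₃, e₄, e₅, e₆, e₇, e₁₀} = {e₄, e₅, e₆, e₇, e₁₀}
… ∩ ⟦green⟧ = {e₄, e₅, e₆, e₇, e₁₀} ∩ {e₁, e₃, e₅, e₈, e₁₀} = {e₅, e₁₀}
So ⟦green actor whom e₃ saw behind e₁₀⟧ = {e₅, e₁₀}.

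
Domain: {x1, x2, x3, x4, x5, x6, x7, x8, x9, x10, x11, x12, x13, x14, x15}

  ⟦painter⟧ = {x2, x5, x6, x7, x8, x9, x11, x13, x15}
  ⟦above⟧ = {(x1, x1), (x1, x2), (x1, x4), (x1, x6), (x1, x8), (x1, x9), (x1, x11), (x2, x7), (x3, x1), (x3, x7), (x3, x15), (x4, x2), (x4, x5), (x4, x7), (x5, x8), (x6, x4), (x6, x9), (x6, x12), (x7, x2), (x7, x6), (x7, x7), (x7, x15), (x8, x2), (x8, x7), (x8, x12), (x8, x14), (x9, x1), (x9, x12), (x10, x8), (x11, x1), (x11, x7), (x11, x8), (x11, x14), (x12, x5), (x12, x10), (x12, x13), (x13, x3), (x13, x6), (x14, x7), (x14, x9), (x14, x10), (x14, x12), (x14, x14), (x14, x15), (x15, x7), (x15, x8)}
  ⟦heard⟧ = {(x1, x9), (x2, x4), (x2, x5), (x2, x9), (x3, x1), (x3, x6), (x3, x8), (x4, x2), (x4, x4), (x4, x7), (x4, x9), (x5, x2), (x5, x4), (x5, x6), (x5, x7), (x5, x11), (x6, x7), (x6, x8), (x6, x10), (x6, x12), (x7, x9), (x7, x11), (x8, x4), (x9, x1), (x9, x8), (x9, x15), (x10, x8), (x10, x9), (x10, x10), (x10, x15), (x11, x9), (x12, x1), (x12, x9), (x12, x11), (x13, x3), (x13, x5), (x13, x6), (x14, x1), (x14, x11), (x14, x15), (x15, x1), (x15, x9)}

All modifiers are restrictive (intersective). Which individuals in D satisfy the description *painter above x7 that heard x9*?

{x2, x7, x11, x15}

⟦above x7⟧ = {x : ⟨x, x7⟩ ∈ ⟦above⟧} = {x2, x3, x4, x7, x8, x11, x14, x15}
⟦that heard x9⟧ = {x : ⟨x, x9⟩ ∈ ⟦heard⟧} = {x1, x2, x4, x7, x10, x11, x12, x15}
⟦painter⟧ = {x2, x5, x6, x7, x8, x9, x11, x13, x15}
… ∩ ⟦above x7⟧ = {x2, x5, x6, x7, x8, x9, x11, x13, x15} ∩ {x2, x3, x4, x7, x8, x11, x14, x15} = {x2, x7, x8, x11, x15}
… ∩ ⟦that heard x9⟧ = {x2, x7, x8, x11, x15} ∩ {x1, x2, x4, x7, x10, x11, x12, x15} = {x2, x7, x11, x15}
So ⟦painter above x7 that heard x9⟧ = {x2, x7, x11, x15}.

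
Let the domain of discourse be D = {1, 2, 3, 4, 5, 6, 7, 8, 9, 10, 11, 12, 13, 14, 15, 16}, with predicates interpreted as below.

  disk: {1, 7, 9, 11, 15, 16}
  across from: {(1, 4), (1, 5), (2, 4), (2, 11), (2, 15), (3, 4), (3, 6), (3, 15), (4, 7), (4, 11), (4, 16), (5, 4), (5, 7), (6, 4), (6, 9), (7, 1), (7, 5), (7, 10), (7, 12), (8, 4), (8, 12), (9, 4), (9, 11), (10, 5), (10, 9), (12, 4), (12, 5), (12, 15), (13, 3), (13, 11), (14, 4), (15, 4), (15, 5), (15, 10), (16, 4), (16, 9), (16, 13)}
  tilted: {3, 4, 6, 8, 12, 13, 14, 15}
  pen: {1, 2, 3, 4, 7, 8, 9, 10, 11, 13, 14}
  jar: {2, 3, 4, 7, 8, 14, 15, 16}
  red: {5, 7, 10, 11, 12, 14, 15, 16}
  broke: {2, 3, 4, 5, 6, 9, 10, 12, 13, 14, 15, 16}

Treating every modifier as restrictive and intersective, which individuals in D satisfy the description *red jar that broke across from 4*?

⟦that broke⟧ = ⟦broke⟧ = {2, 3, 4, 5, 6, 9, 10, 12, 13, 14, 15, 16}
⟦across from 4⟧ = {x : ⟨x, 4⟩ ∈ ⟦across from⟧} = {1, 2, 3, 5, 6, 8, 9, 12, 14, 15, 16}
⟦jar⟧ = {2, 3, 4, 7, 8, 14, 15, 16}
… ∩ ⟦that broke⟧ = {2, 3, 4, 7, 8, 14, 15, 16} ∩ {2, 3, 4, 5, 6, 9, 10, 12, 13, 14, 15, 16} = {2, 3, 4, 14, 15, 16}
… ∩ ⟦across from 4⟧ = {2, 3, 4, 14, 15, 16} ∩ {1, 2, 3, 5, 6, 8, 9, 12, 14, 15, 16} = {2, 3, 14, 15, 16}
… ∩ ⟦red⟧ = {2, 3, 14, 15, 16} ∩ {5, 7, 10, 11, 12, 14, 15, 16} = {14, 15, 16}
So ⟦red jar that broke across from 4⟧ = {14, 15, 16}.

{14, 15, 16}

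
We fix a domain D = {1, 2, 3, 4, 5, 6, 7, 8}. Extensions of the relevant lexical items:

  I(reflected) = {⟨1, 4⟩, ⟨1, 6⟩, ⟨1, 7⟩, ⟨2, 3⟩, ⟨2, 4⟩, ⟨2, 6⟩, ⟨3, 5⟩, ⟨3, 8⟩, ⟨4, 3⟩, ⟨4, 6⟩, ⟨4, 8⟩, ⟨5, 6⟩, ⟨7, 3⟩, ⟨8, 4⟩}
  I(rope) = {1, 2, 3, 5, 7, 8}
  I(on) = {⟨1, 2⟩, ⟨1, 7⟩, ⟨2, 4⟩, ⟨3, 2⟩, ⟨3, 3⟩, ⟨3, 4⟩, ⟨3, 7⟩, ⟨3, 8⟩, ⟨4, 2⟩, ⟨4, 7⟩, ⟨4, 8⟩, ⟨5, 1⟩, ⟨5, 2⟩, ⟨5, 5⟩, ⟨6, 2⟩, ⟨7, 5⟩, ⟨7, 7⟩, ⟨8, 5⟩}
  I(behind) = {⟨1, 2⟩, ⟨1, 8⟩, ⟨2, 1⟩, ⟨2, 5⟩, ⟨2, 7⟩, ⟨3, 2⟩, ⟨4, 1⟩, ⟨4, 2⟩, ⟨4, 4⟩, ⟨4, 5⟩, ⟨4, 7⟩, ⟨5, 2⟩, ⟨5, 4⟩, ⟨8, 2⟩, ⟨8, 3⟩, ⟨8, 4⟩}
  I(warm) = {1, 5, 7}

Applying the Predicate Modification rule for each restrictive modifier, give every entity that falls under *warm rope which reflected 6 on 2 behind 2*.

{1, 5}

⟦which reflected 6⟧ = {x : ⟨x, 6⟩ ∈ ⟦reflected⟧} = {1, 2, 4, 5}
⟦on 2⟧ = {x : ⟨x, 2⟩ ∈ ⟦on⟧} = {1, 3, 4, 5, 6}
⟦behind 2⟧ = {x : ⟨x, 2⟩ ∈ ⟦behind⟧} = {1, 3, 4, 5, 8}
⟦rope⟧ = {1, 2, 3, 5, 7, 8}
… ∩ ⟦which reflected 6⟧ = {1, 2, 3, 5, 7, 8} ∩ {1, 2, 4, 5} = {1, 2, 5}
… ∩ ⟦on 2⟧ = {1, 2, 5} ∩ {1, 3, 4, 5, 6} = {1, 5}
… ∩ ⟦behind 2⟧ = {1, 5} ∩ {1, 3, 4, 5, 8} = {1, 5}
… ∩ ⟦warm⟧ = {1, 5} ∩ {1, 5, 7} = {1, 5}
So ⟦warm rope which reflected 6 on 2 behind 2⟧ = {1, 5}.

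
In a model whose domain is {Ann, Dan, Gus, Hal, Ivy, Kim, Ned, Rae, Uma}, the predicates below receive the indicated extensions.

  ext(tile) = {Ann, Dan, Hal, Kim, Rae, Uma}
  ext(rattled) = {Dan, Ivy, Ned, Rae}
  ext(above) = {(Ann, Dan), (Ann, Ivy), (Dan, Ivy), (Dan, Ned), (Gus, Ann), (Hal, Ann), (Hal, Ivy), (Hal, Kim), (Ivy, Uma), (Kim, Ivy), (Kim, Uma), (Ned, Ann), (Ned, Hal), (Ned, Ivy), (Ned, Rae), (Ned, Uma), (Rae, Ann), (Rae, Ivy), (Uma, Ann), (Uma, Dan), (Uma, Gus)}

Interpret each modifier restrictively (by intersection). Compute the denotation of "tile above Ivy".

{Ann, Dan, Hal, Kim, Rae}

⟦above Ivy⟧ = {x : ⟨x, Ivy⟩ ∈ ⟦above⟧} = {Ann, Dan, Hal, Kim, Ned, Rae}
⟦tile⟧ = {Ann, Dan, Hal, Kim, Rae, Uma}
… ∩ ⟦above Ivy⟧ = {Ann, Dan, Hal, Kim, Rae, Uma} ∩ {Ann, Dan, Hal, Kim, Ned, Rae} = {Ann, Dan, Hal, Kim, Rae}
So ⟦tile above Ivy⟧ = {Ann, Dan, Hal, Kim, Rae}.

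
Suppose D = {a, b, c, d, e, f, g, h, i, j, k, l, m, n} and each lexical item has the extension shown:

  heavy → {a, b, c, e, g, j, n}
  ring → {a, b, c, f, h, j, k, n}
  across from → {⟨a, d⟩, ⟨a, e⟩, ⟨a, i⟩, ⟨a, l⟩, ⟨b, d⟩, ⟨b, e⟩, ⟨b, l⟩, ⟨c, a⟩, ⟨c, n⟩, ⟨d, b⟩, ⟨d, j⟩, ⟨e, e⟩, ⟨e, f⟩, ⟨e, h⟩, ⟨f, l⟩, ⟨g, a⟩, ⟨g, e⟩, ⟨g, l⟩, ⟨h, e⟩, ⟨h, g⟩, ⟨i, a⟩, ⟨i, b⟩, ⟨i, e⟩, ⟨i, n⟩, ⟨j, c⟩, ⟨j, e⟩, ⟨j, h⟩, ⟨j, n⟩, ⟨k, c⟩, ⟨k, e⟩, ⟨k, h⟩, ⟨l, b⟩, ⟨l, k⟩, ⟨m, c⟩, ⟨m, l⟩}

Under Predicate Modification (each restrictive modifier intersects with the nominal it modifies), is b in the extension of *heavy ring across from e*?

⟦across from e⟧ = {x : ⟨x, e⟩ ∈ ⟦across from⟧} = {a, b, e, g, h, i, j, k}
⟦ring⟧ = {a, b, c, f, h, j, k, n}
… ∩ ⟦across from e⟧ = {a, b, c, f, h, j, k, n} ∩ {a, b, e, g, h, i, j, k} = {a, b, h, j, k}
… ∩ ⟦heavy⟧ = {a, b, h, j, k} ∩ {a, b, c, e, g, j, n} = {a, b, j}
⟦heavy ring across from e⟧ = {a, b, j}; b ∈ this set.

yes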